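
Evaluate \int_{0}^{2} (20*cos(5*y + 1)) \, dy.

4*sin(11) - 4*sin(1)

Let u = 5*y + 1, so du = 5 dy. When y = 0, u = 1; when y = 2, u = 11.
The integral becomes 4·∫ cos(u) du from 1 to 11, with antiderivative 4*sin(u).
Back in y: F(y) = 4*sin(5*y + 1).
Then F(2) - F(0) = (4*sin(11)) - (4*sin(1)) = 4*sin(11) - 4*sin(1).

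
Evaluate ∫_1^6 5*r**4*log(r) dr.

Integrate by parts once (u = ln r, dv = 5*r**4 dr).
An antiderivative is F(r) = r**5*(5*log(r) - 1)/5.
Then F(6) - F(1) = (-7776/5 + 7776*log(2) + 7776*log(3)) - (-1/5) = -1555 + 7776*log(2) + 7776*log(3).

-1555 + 7776*log(2) + 7776*log(3)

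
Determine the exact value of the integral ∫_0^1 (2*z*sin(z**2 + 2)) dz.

Let u = z**2 + 2, so du = 2*z dz. When z = 0, u = 2; when z = 1, u = 3.
The integral becomes ∫ sin(u) du from 2 to 3, with antiderivative -cos(u).
Back in z: F(z) = -cos(z**2 + 2).
Then F(1) - F(0) = (-cos(3)) - (-cos(2)) = cos(2) - cos(3).

cos(2) - cos(3)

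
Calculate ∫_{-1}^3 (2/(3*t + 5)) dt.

An antiderivative is F(t) = 2*log(3*t + 5)/3.
Then F(3) - F(-1) = (2*log(14)/3) - (2*log(2)/3) = 2*log(7)/3.

2*log(7)/3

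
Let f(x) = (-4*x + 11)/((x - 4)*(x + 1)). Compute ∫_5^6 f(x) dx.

Factor the denominator: x**2 - 3*x - 4 = (x + 1)(x - 4).
Partial fractions: (-4*x + 11)/((x - 4)*(x + 1)) = -3/(x + 1) - 1/(x - 4).
An antiderivative is F(x) = -log(x - 4) - 3*log(x + 1).
Then F(6) - F(5) = (-3*log(7) - log(2)) - (-3*log(3) - 3*log(2)) = -3*log(7) + 2*log(2) + 3*log(3).

-3*log(7) + 2*log(2) + 3*log(3)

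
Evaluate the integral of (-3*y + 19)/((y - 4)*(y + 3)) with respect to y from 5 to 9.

log(80/81)

Factor the denominator: y**2 - y - 12 = (y + 3)(y - 4).
Partial fractions: (-3*y + 19)/((y - 4)*(y + 3)) = -4/(y + 3) + 1/(y - 4).
An antiderivative is F(y) = log(y - 4) - 4*log(y + 3).
Then F(9) - F(5) = (-8*log(2) - 4*log(3) + log(5)) - (-12*log(2)) = log(80/81).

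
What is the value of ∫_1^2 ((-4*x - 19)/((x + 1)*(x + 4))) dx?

-4*log(3) - log(5) + 6*log(2)

Factor the denominator: x**2 + 5*x + 4 = (x + 4)(x + 1).
Partial fractions: (-4*x - 19)/((x + 1)*(x + 4)) = 1/(x + 4) - 5/(x + 1).
An antiderivative is F(x) = -5*log(x + 1) + log(x + 4).
Then F(2) - F(1) = (log(2/81)) - (log(5/32)) = -4*log(3) - log(5) + 6*log(2).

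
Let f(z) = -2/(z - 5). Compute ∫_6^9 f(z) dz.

-log(16)

An antiderivative is F(z) = -2*log(z - 5).
Then F(9) - F(6) = (-log(16)) - (0) = -log(16).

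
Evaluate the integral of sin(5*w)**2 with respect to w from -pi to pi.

Use the identity sin^2(5*w) = (1 - cos(10*w))/2.
An antiderivative is F(w) = w/2 - sin(10*w)/20.
Then F(pi) - F(-pi) = (pi/2) - (-pi/2) = pi.

pi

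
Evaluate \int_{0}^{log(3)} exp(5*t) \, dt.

242/5

Let u = exp(t), so du = exp(t) dt. When t = 0, u = 1; when t = log(3), u = 3.
The integral becomes ∫ u**4 du from 1 to 3, with antiderivative u**5/5.
Back in t: F(t) = exp(5*t)/5.
Then F(log(3)) - F(0) = (243/5) - (1/5) = 242/5.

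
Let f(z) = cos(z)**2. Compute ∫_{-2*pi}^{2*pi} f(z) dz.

Use the identity cos^2(z) = (1 + cos(2*z))/2.
An antiderivative is F(z) = z/2 + sin(2*z)/4.
Then F(2*pi) - F(-2*pi) = (pi) - (-pi) = 2*pi.

2*pi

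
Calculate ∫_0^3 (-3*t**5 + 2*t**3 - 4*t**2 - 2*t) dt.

By the power rule, an antiderivative is F(t) = -t**6/2 + t**4/2 - 4*t**3/3 - t**2.
Then F(3) - F(0) = (-369) - (0) = -369.

-369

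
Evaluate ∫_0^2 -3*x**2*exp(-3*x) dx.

Integrate by parts twice (u = x^2, dv = -3*exp(-3*x) dx).
An antiderivative is F(x) = (9*x**2 + 6*x + 2)*exp(-3*x)/9.
Then F(2) - F(0) = (50*exp(-6)/9) - (2/9) = -2/9 + 50*exp(-6)/9.

-2/9 + 50*exp(-6)/9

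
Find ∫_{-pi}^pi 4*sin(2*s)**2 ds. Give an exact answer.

Use the identity sin^2(2*s) = (1 - cos(4*s))/2.
An antiderivative is F(s) = 2*s - sin(4*s)/2.
Then F(pi) - F(-pi) = (2*pi) - (-2*pi) = 4*pi.

4*pi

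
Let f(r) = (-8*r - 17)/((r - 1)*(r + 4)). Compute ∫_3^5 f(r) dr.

-6*log(3) - 5*log(2) + 3*log(7)

Factor the denominator: r**2 + 3*r - 4 = (r + 4)(r - 1).
Partial fractions: (-8*r - 17)/((r - 1)*(r + 4)) = -3/(r + 4) - 5/(r - 1).
An antiderivative is F(r) = -5*log(r - 1) - 3*log(r + 4).
Then F(5) - F(3) = (-10*log(2) - 6*log(3)) - (-3*log(7) - 5*log(2)) = -6*log(3) - 5*log(2) + 3*log(7).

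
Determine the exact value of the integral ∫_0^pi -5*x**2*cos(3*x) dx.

Integrate by parts twice (u = x^2, dv = -5*cos(3*x) dx).
An antiderivative is F(x) = -5*x**2*sin(3*x)/3 - 10*x*cos(3*x)/9 + 10*sin(3*x)/27.
Then F(pi) - F(0) = (10*pi/9) - (0) = 10*pi/9.

10*pi/9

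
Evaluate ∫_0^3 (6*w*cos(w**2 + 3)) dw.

Let u = w**2 + 3, so du = 2*w dw. When w = 0, u = 3; when w = 3, u = 12.
The integral becomes 3·∫ cos(u) du from 3 to 12, with antiderivative 3*sin(u).
Back in w: F(w) = 3*sin(w**2 + 3).
Then F(3) - F(0) = (3*sin(12)) - (3*sin(3)) = 3*sin(12) - 3*sin(3).

3*sin(12) - 3*sin(3)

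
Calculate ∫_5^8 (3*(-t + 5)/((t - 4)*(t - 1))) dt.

Factor the denominator: t**2 - 5*t + 4 = (t - 1)(t - 4).
Partial fractions: 3*(-t + 5)/((t - 4)*(t - 1)) = -4/(t - 1) + 1/(t - 4).
An antiderivative is F(t) = log(t - 4) - 4*log(t - 1).
Then F(8) - F(5) = (-4*log(7) + 2*log(2)) - (-8*log(2)) = -4*log(7) + 10*log(2).

-4*log(7) + 10*log(2)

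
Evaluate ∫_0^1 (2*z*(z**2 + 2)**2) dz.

19/3

Let u = z**2 + 2, so du = 2*z dz. When z = 0, u = 2; when z = 1, u = 3.
The integral becomes ∫ u**2 du from 2 to 3, with antiderivative u**3/3.
Back in z: F(z) = (z**2 + 2)**3/3.
Then F(1) - F(0) = (9) - (8/3) = 19/3.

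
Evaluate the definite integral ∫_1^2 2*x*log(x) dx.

Integrate by parts once (u = ln x, dv = 2*x dx).
An antiderivative is F(x) = x**2*(2*log(x) - 1)/2.
Then F(2) - F(1) = (-2 + log(16)) - (-1/2) = -3/2 + log(16).

-3/2 + log(16)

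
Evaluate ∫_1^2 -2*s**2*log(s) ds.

Integrate by parts once (u = ln s, dv = -2*s**2 ds).
An antiderivative is F(s) = -2*s**3*(3*log(s) - 1)/9.
Then F(2) - F(1) = (16/9 - 16*log(2)/3) - (2/9) = 14/9 - 16*log(2)/3.

14/9 - 16*log(2)/3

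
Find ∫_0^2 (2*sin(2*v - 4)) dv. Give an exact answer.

Let u = 2*v - 4, so du = 2 dv. When v = 0, u = -4; when v = 2, u = 0.
The integral becomes ∫ sin(u) du from -4 to 0, with antiderivative -cos(u).
Back in v: F(v) = -cos(2*v - 4).
Then F(2) - F(0) = (-1) - (-cos(4)) = -1 + cos(4).

-1 + cos(4)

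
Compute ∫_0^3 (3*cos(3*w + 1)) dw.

-sin(1) + sin(10)

Let u = 3*w + 1, so du = 3 dw. When w = 0, u = 1; when w = 3, u = 10.
The integral becomes ∫ cos(u) du from 1 to 10, with antiderivative sin(u).
Back in w: F(w) = sin(3*w + 1).
Then F(3) - F(0) = (sin(10)) - (sin(1)) = -sin(1) + sin(10).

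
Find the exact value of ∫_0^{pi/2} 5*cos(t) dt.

An antiderivative is F(t) = 5*sin(t).
Then F(pi/2) - F(0) = (5) - (0) = 5.

5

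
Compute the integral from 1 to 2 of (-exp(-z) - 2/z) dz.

-2*log(2) - exp(-1) + exp(-2)

An antiderivative is F(z) = -2*log(z) + exp(-z).
Then F(2) - F(1) = (-2*log(2) + exp(-2)) - (exp(-1)) = -2*log(2) - exp(-1) + exp(-2).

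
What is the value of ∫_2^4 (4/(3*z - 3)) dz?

An antiderivative is F(z) = 4*log(3*z - 3)/3.
Then F(4) - F(2) = (8*log(3)/3) - (4*log(3)/3) = 4*log(3)/3.

4*log(3)/3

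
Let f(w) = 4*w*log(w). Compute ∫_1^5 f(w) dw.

-24 + 50*log(5)

Integrate by parts once (u = ln w, dv = 4*w dw).
An antiderivative is F(w) = w**2*(2*log(w) - 1).
Then F(5) - F(1) = (-25 + 50*log(5)) - (-1) = -24 + 50*log(5).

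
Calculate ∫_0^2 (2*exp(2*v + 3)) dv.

-exp(3) + exp(7)

Let u = 2*v + 3, so du = 2 dv. When v = 0, u = 3; when v = 2, u = 7.
The integral becomes ∫ exp(u) du from 3 to 7, with antiderivative exp(u).
Back in v: F(v) = exp(2*v + 3).
Then F(2) - F(0) = (exp(7)) - (exp(3)) = -exp(3) + exp(7).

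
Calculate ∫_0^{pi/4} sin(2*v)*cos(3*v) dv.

Use the identity sin(2*v)cos(3*v) = [sin(5*v) + sin(-v)]/2.
An antiderivative is F(v) = cos(v)/2 - cos(5*v)/10.
Then F(pi/4) - F(0) = (3*sqrt(2)/10) - (2/5) = -2/5 + 3*sqrt(2)/10.

-2/5 + 3*sqrt(2)/10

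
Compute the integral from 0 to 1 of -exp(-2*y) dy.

An antiderivative is F(y) = exp(-2*y)/2.
Then F(1) - F(0) = (exp(-2)/2) - (1/2) = (1 - exp(2))*exp(-2)/2.

(1 - exp(2))*exp(-2)/2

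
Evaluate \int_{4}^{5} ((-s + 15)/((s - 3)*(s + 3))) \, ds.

-7*log(2) + 3*log(7)

Factor the denominator: s**2 - 9 = (s + 3)(s - 3).
Partial fractions: (-s + 15)/((s - 3)*(s + 3)) = -3/(s + 3) + 2/(s - 3).
An antiderivative is F(s) = 2*log(s - 3) - 3*log(s + 3).
Then F(5) - F(4) = (-7*log(2)) - (-3*log(7)) = -7*log(2) + 3*log(7).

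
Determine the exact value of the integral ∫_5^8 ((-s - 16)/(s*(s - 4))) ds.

Factor the denominator: s**2 - 4*s = s(s - 4).
Partial fractions: (-s - 16)/(s*(s - 4)) = 4/s - 5/(s - 4).
An antiderivative is F(s) = 4*log(s) - 5*log(s - 4).
Then F(8) - F(5) = (log(4)) - (4*log(5)) = -4*log(5) + 2*log(2).

-4*log(5) + 2*log(2)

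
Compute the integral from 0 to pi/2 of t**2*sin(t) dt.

-2 + pi

Integrate by parts twice (u = t^2, dv = sin(t) dt).
An antiderivative is F(t) = -t**2*cos(t) + 2*t*sin(t) + 2*cos(t).
Then F(pi/2) - F(0) = (pi) - (2) = -2 + pi.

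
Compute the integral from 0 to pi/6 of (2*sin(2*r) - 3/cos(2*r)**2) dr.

1/2 - 3*sqrt(3)/2

An antiderivative is F(r) = -cos(2*r) - 3*tan(2*r)/2.
Then F(pi/6) - F(0) = (-3*sqrt(3)/2 - 1/2) - (-1) = 1/2 - 3*sqrt(3)/2.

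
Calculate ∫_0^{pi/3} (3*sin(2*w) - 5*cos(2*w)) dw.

9/4 - 5*sqrt(3)/4

An antiderivative is F(w) = -5*sin(2*w)/2 - 3*cos(2*w)/2.
Then F(pi/3) - F(0) = (3/4 - 5*sqrt(3)/4) - (-3/2) = 9/4 - 5*sqrt(3)/4.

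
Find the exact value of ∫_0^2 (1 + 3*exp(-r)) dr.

An antiderivative is F(r) = r - 3*exp(-r).
Then F(2) - F(0) = (2 - 3*exp(-2)) - (-3) = 5 - 3*exp(-2).

5 - 3*exp(-2)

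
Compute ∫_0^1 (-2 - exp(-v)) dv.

-3 + exp(-1)

An antiderivative is F(v) = -2*v + exp(-v).
Then F(1) - F(0) = (-2 + exp(-1)) - (1) = -3 + exp(-1).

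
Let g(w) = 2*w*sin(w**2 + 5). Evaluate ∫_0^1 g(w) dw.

-cos(6) + cos(5)

Let u = w**2 + 5, so du = 2*w dw. When w = 0, u = 5; when w = 1, u = 6.
The integral becomes ∫ sin(u) du from 5 to 6, with antiderivative -cos(u).
Back in w: F(w) = -cos(w**2 + 5).
Then F(1) - F(0) = (-cos(6)) - (-cos(5)) = -cos(6) + cos(5).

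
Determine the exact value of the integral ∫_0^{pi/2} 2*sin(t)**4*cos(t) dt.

2/5

Let u = sin(t), so du = cos(t) dt. When t = 0, u = 0; when t = pi/2, u = 1.
The integral becomes 2·∫ u**4 du from 0 to 1, with antiderivative 2*u**5/5.
Back in t: F(t) = 2*sin(t)**5/5.
Then F(pi/2) - F(0) = (2/5) - (0) = 2/5.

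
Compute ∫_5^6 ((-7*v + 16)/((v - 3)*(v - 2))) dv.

log(2/27)

Factor the denominator: v**2 - 5*v + 6 = (v - 2)(v - 3).
Partial fractions: (-7*v + 16)/((v - 3)*(v - 2)) = -2/(v - 2) - 5/(v - 3).
An antiderivative is F(v) = -5*log(v - 3) - 2*log(v - 2).
Then F(6) - F(5) = (-5*log(3) - 4*log(2)) - (-5*log(2) - 2*log(3)) = log(2/27).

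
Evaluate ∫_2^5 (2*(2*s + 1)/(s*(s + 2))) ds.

-7*log(2) + log(5) + 3*log(7)

Factor the denominator: s**2 + 2*s = (s + 2)s.
Partial fractions: 2*(2*s + 1)/(s*(s + 2)) = 3/(s + 2) + 1/s.
An antiderivative is F(s) = log(s) + 3*log(s + 2).
Then F(5) - F(2) = (log(5) + 3*log(7)) - (7*log(2)) = -7*log(2) + log(5) + 3*log(7).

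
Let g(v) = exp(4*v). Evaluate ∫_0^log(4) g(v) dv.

255/4

Let u = exp(v), so du = exp(v) dv. When v = 0, u = 1; when v = log(4), u = 4.
The integral becomes ∫ u**3 du from 1 to 4, with antiderivative u**4/4.
Back in v: F(v) = exp(4*v)/4.
Then F(log(4)) - F(0) = (64) - (1/4) = 255/4.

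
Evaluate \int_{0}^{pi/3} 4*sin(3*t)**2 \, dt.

Use the identity sin^2(3*t) = (1 - cos(6*t))/2.
An antiderivative is F(t) = 2*t - sin(6*t)/3.
Then F(pi/3) - F(0) = (2*pi/3) - (0) = 2*pi/3.

2*pi/3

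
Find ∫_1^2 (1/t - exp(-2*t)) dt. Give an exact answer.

-exp(-2)/2 + exp(-4)/2 + log(2)

An antiderivative is F(t) = log(t) + exp(-2*t)/2.
Then F(2) - F(1) = (exp(-4)/2 + log(2)) - (exp(-2)/2) = -exp(-2)/2 + exp(-4)/2 + log(2).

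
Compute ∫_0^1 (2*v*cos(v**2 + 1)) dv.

Let u = v**2 + 1, so du = 2*v dv. When v = 0, u = 1; when v = 1, u = 2.
The integral becomes ∫ cos(u) du from 1 to 2, with antiderivative sin(u).
Back in v: F(v) = sin(v**2 + 1).
Then F(1) - F(0) = (sin(2)) - (sin(1)) = -sin(1) + sin(2).

-sin(1) + sin(2)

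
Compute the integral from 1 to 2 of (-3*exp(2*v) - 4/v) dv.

-3*exp(4)/2 - log(16) + 3*exp(2)/2

An antiderivative is F(v) = -3*exp(2*v)/2 - 4*log(v).
Then F(2) - F(1) = (-3*exp(4)/2 - log(16)) - (-3*exp(2)/2) = -3*exp(4)/2 - log(16) + 3*exp(2)/2.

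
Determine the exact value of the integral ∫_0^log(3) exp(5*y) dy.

242/5

Let u = exp(y), so du = exp(y) dy. When y = 0, u = 1; when y = log(3), u = 3.
The integral becomes ∫ u**4 du from 1 to 3, with antiderivative u**5/5.
Back in y: F(y) = exp(5*y)/5.
Then F(log(3)) - F(0) = (243/5) - (1/5) = 242/5.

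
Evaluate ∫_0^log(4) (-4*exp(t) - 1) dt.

An antiderivative is F(t) = -t - 4*exp(t).
Then F(log(4)) - F(0) = (-16 - log(4)) - (-4) = -12 - log(4).

-12 - log(4)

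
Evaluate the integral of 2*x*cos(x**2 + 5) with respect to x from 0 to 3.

Let u = x**2 + 5, so du = 2*x dx. When x = 0, u = 5; when x = 3, u = 14.
The integral becomes ∫ cos(u) du from 5 to 14, with antiderivative sin(u).
Back in x: F(x) = sin(x**2 + 5).
Then F(3) - F(0) = (sin(14)) - (sin(5)) = -sin(5) + sin(14).

-sin(5) + sin(14)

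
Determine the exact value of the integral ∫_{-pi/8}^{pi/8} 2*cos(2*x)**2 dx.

1/2 + pi/4

Use the identity cos^2(2*x) = (1 + cos(4*x))/2.
An antiderivative is F(x) = x + sin(4*x)/4.
Then F(pi/8) - F(-pi/8) = (1/4 + pi/8) - (-pi/8 - 1/4) = 1/2 + pi/4.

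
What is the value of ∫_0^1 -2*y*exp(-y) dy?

-2 + 4*exp(-1)

Integrate by parts once (u = y, dv = -2*exp(-y) dy).
An antiderivative is F(y) = (2*y + 2)*exp(-y).
Then F(1) - F(0) = (4*exp(-1)) - (2) = -2 + 4*exp(-1).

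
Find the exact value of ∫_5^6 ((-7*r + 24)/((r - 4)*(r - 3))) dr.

-log(54)

Factor the denominator: r**2 - 7*r + 12 = (r - 3)(r - 4).
Partial fractions: (-7*r + 24)/((r - 4)*(r - 3)) = -3/(r - 3) - 4/(r - 4).
An antiderivative is F(r) = -4*log(r - 4) - 3*log(r - 3).
Then F(6) - F(5) = (-3*log(3) - 4*log(2)) - (-log(8)) = -log(54).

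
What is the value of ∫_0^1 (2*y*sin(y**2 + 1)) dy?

-cos(2) + cos(1)

Let u = y**2 + 1, so du = 2*y dy. When y = 0, u = 1; when y = 1, u = 2.
The integral becomes ∫ sin(u) du from 1 to 2, with antiderivative -cos(u).
Back in y: F(y) = -cos(y**2 + 1).
Then F(1) - F(0) = (-cos(2)) - (-cos(1)) = -cos(2) + cos(1).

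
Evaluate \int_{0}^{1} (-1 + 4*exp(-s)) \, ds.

3 - 4*exp(-1)

An antiderivative is F(s) = -s - 4*exp(-s).
Then F(1) - F(0) = (-4*exp(-1) - 1) - (-4) = 3 - 4*exp(-1).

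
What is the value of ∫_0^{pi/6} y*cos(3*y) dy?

-1/9 + pi/18

Integrate by parts once (u = y, dv = cos(3*y) dy).
An antiderivative is F(y) = y*sin(3*y)/3 + cos(3*y)/9.
Then F(pi/6) - F(0) = (pi/18) - (1/9) = -1/9 + pi/18.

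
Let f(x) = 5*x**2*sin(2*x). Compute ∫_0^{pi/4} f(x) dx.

Integrate by parts twice (u = x^2, dv = 5*sin(2*x) dx).
An antiderivative is F(x) = -5*x**2*cos(2*x)/2 + 5*x*sin(2*x)/2 + 5*cos(2*x)/4.
Then F(pi/4) - F(0) = (5*pi/8) - (5/4) = -5/4 + 5*pi/8.

-5/4 + 5*pi/8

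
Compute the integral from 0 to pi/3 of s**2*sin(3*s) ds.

-4/27 + pi**2/27

Integrate by parts twice (u = s^2, dv = sin(3*s) ds).
An antiderivative is F(s) = -s**2*cos(3*s)/3 + 2*s*sin(3*s)/9 + 2*cos(3*s)/27.
Then F(pi/3) - F(0) = (-2/27 + pi**2/27) - (2/27) = -4/27 + pi**2/27.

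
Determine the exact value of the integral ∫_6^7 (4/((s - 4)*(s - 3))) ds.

Factor the denominator: s**2 - 7*s + 12 = (s - 3)(s - 4).
Partial fractions: 4/((s - 4)*(s - 3)) = -4/(s - 3) + 4/(s - 4).
An antiderivative is F(s) = 4*log(s - 4) - 4*log(s - 3).
Then F(7) - F(6) = (-8*log(2) + 4*log(3)) - (log(16/81)) = -12*log(2) + 8*log(3).

-12*log(2) + 8*log(3)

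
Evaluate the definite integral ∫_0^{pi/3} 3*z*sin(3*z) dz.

pi/3

Integrate by parts once (u = z, dv = 3*sin(3*z) dz).
An antiderivative is F(z) = -z*cos(3*z) + sin(3*z)/3.
Then F(pi/3) - F(0) = (pi/3) - (0) = pi/3.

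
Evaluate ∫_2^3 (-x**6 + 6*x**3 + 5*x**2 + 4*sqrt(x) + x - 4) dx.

-3496/21 - 16*sqrt(2)/3 + 8*sqrt(3)

By the power rule, an antiderivative is F(x) = -x**7/7 + 3*x**4/2 + 8*x**(3/2)/3 + 5*x**3/3 + x**2/2 - 4*x.
Then F(3) - F(2) = (-1074/7 + 8*sqrt(3)) - (16*sqrt(2)/3 + 274/21) = -3496/21 - 16*sqrt(2)/3 + 8*sqrt(3).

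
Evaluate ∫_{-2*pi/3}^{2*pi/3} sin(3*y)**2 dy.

Use the identity sin^2(3*y) = (1 - cos(6*y))/2.
An antiderivative is F(y) = y/2 - sin(6*y)/12.
Then F(2*pi/3) - F(-2*pi/3) = (pi/3) - (-pi/3) = 2*pi/3.

2*pi/3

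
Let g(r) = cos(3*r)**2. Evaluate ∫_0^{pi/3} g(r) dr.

pi/6

Use the identity cos^2(3*r) = (1 + cos(6*r))/2.
An antiderivative is F(r) = r/2 + sin(6*r)/12.
Then F(pi/3) - F(0) = (pi/6) - (0) = pi/6.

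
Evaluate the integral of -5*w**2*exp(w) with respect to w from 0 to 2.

Integrate by parts twice (u = w^2, dv = -5*exp(w) dw).
An antiderivative is F(w) = (-5*w**2 + 10*w - 10)*exp(w).
Then F(2) - F(0) = (-10*exp(2)) - (-10) = 10 - 10*exp(2).

10 - 10*exp(2)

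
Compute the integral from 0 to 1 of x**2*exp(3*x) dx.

Integrate by parts twice (u = x^2, dv = exp(3*x) dx).
An antiderivative is F(x) = (9*x**2 - 6*x + 2)*exp(3*x)/27.
Then F(1) - F(0) = (5*exp(3)/27) - (2/27) = -2/27 + 5*exp(3)/27.

-2/27 + 5*exp(3)/27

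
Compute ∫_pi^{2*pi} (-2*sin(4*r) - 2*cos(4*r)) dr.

0

An antiderivative is F(r) = -sin(4*r)/2 + cos(4*r)/2.
Then F(2*pi) - F(pi) = (1/2) - (1/2) = 0.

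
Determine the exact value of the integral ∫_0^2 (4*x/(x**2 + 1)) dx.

Let u = x**2 + 1, so du = 2*x dx. When x = 0, u = 1; when x = 2, u = 5.
The integral becomes 2·∫ 1/u du from 1 to 5, with antiderivative 2*log(u).
Back in x: F(x) = 2*log(x**2 + 1).
Then F(2) - F(0) = (log(25)) - (0) = log(25).

log(25)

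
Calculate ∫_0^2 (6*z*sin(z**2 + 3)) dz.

Let u = z**2 + 3, so du = 2*z dz. When z = 0, u = 3; when z = 2, u = 7.
The integral becomes 3·∫ sin(u) du from 3 to 7, with antiderivative -3*cos(u).
Back in z: F(z) = -3*cos(z**2 + 3).
Then F(2) - F(0) = (-3*cos(7)) - (-3*cos(3)) = 3*cos(3) - 3*cos(7).

3*cos(3) - 3*cos(7)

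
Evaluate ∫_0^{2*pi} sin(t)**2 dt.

Use the identity sin^2(t) = (1 - cos(2*t))/2.
An antiderivative is F(t) = t/2 - sin(2*t)/4.
Then F(2*pi) - F(0) = (pi) - (0) = pi.

pi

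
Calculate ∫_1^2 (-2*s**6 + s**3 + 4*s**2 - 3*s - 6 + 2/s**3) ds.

-692/21

By the power rule, an antiderivative is F(s) = -2*s**7/7 + s**4/4 + 4*s**3/3 - 3*s**2/2 - 6*s - 1/s**2.
Then F(2) - F(1) = (-3373/84) - (-605/84) = -692/21.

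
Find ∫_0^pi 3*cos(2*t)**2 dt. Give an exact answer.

3*pi/2

Use the identity cos^2(2*t) = (1 + cos(4*t))/2.
An antiderivative is F(t) = 3*t/2 + 3*sin(4*t)/8.
Then F(pi) - F(0) = (3*pi/2) - (0) = 3*pi/2.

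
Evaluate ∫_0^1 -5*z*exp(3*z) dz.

Integrate by parts once (u = z, dv = -5*exp(3*z) dz).
An antiderivative is F(z) = (-15*z + 5)*exp(3*z)/9.
Then F(1) - F(0) = (-10*exp(3)/9) - (5/9) = -10*exp(3)/9 - 5/9.

-10*exp(3)/9 - 5/9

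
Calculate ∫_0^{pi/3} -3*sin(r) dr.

-3/2

An antiderivative is F(r) = 3*cos(r).
Then F(pi/3) - F(0) = (3/2) - (3) = -3/2.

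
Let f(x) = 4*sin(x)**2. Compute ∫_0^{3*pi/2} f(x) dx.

3*pi

Use the identity sin^2(x) = (1 - cos(2*x))/2.
An antiderivative is F(x) = 2*x - sin(2*x).
Then F(3*pi/2) - F(0) = (3*pi) - (0) = 3*pi.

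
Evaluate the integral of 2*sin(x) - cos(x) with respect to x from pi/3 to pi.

sqrt(3)/2 + 3

An antiderivative is F(x) = -sin(x) - 2*cos(x).
Then F(pi) - F(pi/3) = (2) - (-1 - sqrt(3)/2) = sqrt(3)/2 + 3.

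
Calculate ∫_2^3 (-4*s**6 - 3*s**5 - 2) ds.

-21155/14

By the power rule, an antiderivative is F(s) = -4*s**7/7 - s**6/2 - 2*s.
Then F(3) - F(2) = (-22683/14) - (-764/7) = -21155/14.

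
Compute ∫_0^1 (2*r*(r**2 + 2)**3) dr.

65/4

Let u = r**2 + 2, so du = 2*r dr. When r = 0, u = 2; when r = 1, u = 3.
The integral becomes ∫ u**3 du from 2 to 3, with antiderivative u**4/4.
Back in r: F(r) = (r**2 + 2)**4/4.
Then F(1) - F(0) = (81/4) - (4) = 65/4.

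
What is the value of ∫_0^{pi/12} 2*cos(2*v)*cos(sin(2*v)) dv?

Let u = sin(2*v), so du = 2*cos(2*v) dv. When v = 0, u = 0; when v = pi/12, u = 1/2.
The integral becomes ∫ cos(u) du from 0 to 1/2, with antiderivative sin(u).
Back in v: F(v) = sin(sin(2*v)).
Then F(pi/12) - F(0) = (sin(1/2)) - (0) = sin(1/2).

sin(1/2)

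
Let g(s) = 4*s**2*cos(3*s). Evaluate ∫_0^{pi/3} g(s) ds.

Integrate by parts twice (u = s^2, dv = 4*cos(3*s) ds).
An antiderivative is F(s) = 4*s**2*sin(3*s)/3 + 8*s*cos(3*s)/9 - 8*sin(3*s)/27.
Then F(pi/3) - F(0) = (-8*pi/27) - (0) = -8*pi/27.

-8*pi/27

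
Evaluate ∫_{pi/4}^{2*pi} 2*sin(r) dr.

An antiderivative is F(r) = -2*cos(r).
Then F(2*pi) - F(pi/4) = (-2) - (-sqrt(2)) = -2 + sqrt(2).

-2 + sqrt(2)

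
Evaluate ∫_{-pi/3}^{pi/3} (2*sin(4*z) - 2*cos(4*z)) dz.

An antiderivative is F(z) = -sin(4*z)/2 - cos(4*z)/2.
Then F(pi/3) - F(-pi/3) = (1/4 + sqrt(3)/4) - (1/4 - sqrt(3)/4) = sqrt(3)/2.

sqrt(3)/2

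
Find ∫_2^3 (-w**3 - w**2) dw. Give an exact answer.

By the power rule, an antiderivative is F(w) = -w**4/4 - w**3/3.
Then F(3) - F(2) = (-117/4) - (-20/3) = -271/12.

-271/12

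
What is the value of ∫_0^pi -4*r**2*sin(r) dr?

16 - 4*pi**2

Integrate by parts twice (u = r^2, dv = -4*sin(r) dr).
An antiderivative is F(r) = 4*r**2*cos(r) - 8*r*sin(r) - 8*cos(r).
Then F(pi) - F(0) = (8 - 4*pi**2) - (-8) = 16 - 4*pi**2.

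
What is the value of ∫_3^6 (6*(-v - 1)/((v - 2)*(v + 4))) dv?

-9*log(2) - 3*log(5) + 3*log(7)

Factor the denominator: v**2 + 2*v - 8 = (v + 4)(v - 2).
Partial fractions: 6*(-v - 1)/((v - 2)*(v + 4)) = -3/(v + 4) - 3/(v - 2).
An antiderivative is F(v) = -3*log(v - 2) - 3*log(v + 4).
Then F(6) - F(3) = (-9*log(2) - 3*log(5)) - (-3*log(7)) = -9*log(2) - 3*log(5) + 3*log(7).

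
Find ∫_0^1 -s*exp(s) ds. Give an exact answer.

-1

Integrate by parts once (u = s, dv = -exp(s) ds).
An antiderivative is F(s) = (-s + 1)*exp(s).
Then F(1) - F(0) = (0) - (1) = -1.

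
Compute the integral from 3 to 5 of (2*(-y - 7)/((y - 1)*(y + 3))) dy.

-log(9)

Factor the denominator: y**2 + 2*y - 3 = (y + 3)(y - 1).
Partial fractions: 2*(-y - 7)/((y - 1)*(y + 3)) = 2/(y + 3) - 4/(y - 1).
An antiderivative is F(y) = -4*log(y - 1) + 2*log(y + 3).
Then F(5) - F(3) = (-log(4)) - (log(9/4)) = -log(9).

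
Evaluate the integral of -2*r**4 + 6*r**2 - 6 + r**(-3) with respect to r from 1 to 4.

By the power rule, an antiderivative is F(r) = -2*r**5/5 + 2*r**3 - 6*r - 1/(2*r**2).
Then F(4) - F(1) = (-48901/160) - (-49/10) = -48117/160.

-48117/160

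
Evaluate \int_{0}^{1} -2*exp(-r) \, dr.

-2 + 2*exp(-1)

An antiderivative is F(r) = 2*exp(-r).
Then F(1) - F(0) = (2*exp(-1)) - (2) = -2 + 2*exp(-1).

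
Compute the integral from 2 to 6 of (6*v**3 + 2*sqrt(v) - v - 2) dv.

-8*sqrt(2)/3 + 8*sqrt(6) + 1896

By the power rule, an antiderivative is F(v) = 3*v**4/2 + 4*v**(3/2)/3 - v**2/2 - 2*v.
Then F(6) - F(2) = (8*sqrt(6) + 1914) - (8*sqrt(2)/3 + 18) = -8*sqrt(2)/3 + 8*sqrt(6) + 1896.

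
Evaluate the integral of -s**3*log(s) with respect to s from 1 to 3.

Integrate by parts once (u = ln s, dv = -s**3 ds).
An antiderivative is F(s) = -s**4*(4*log(s) - 1)/16.
Then F(3) - F(1) = (81/16 - 81*log(3)/4) - (1/16) = 5 - 81*log(3)/4.

5 - 81*log(3)/4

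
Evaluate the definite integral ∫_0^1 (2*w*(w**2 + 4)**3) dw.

369/4

Let u = w**2 + 4, so du = 2*w dw. When w = 0, u = 4; when w = 1, u = 5.
The integral becomes ∫ u**3 du from 4 to 5, with antiderivative u**4/4.
Back in w: F(w) = (w**2 + 4)**4/4.
Then F(1) - F(0) = (625/4) - (64) = 369/4.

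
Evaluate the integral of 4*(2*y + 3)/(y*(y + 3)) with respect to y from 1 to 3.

Factor the denominator: y**2 + 3*y = (y + 3)y.
Partial fractions: 4*(2*y + 3)/(y*(y + 3)) = 4/(y + 3) + 4/y.
An antiderivative is F(y) = 4*log(y) + 4*log(y + 3).
Then F(3) - F(1) = (4*log(2) + 8*log(3)) - (8*log(2)) = -4*log(2) + 8*log(3).

-4*log(2) + 8*log(3)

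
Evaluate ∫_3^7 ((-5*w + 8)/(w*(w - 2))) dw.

Factor the denominator: w**2 - 2*w = w(w - 2).
Partial fractions: (-5*w + 8)/(w*(w - 2)) = -4/w - 1/(w - 2).
An antiderivative is F(w) = -4*log(w) - log(w - 2).
Then F(7) - F(3) = (-4*log(7) - log(5)) - (-log(81)) = -4*log(7) - log(5) + 4*log(3).

-4*log(7) - log(5) + 4*log(3)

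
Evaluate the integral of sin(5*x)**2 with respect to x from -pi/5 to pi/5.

pi/5

Use the identity sin^2(5*x) = (1 - cos(10*x))/2.
An antiderivative is F(x) = x/2 - sin(10*x)/20.
Then F(pi/5) - F(-pi/5) = (pi/10) - (-pi/10) = pi/5.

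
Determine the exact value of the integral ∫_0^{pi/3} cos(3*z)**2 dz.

Use the identity cos^2(3*z) = (1 + cos(6*z))/2.
An antiderivative is F(z) = z/2 + sin(6*z)/12.
Then F(pi/3) - F(0) = (pi/6) - (0) = pi/6.

pi/6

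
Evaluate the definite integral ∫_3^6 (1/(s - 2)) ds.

log(4)

An antiderivative is F(s) = log(s - 2).
Then F(6) - F(3) = (log(4)) - (0) = log(4).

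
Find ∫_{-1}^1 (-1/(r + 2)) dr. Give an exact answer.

-log(3)

An antiderivative is F(r) = -log(r + 2).
Then F(1) - F(-1) = (-log(3)) - (0) = -log(3).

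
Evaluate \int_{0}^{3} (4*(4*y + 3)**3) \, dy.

12636

Let u = 4*y + 3, so du = 4 dy. When y = 0, u = 3; when y = 3, u = 15.
The integral becomes ∫ u**3 du from 3 to 15, with antiderivative u**4/4.
Back in y: F(y) = (4*y + 3)**4/4.
Then F(3) - F(0) = (50625/4) - (81/4) = 12636.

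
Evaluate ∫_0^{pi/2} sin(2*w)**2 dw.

Use the identity sin^2(2*w) = (1 - cos(4*w))/2.
An antiderivative is F(w) = w/2 - sin(4*w)/8.
Then F(pi/2) - F(0) = (pi/4) - (0) = pi/4.

pi/4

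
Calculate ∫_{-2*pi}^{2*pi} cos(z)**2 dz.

2*pi

Use the identity cos^2(z) = (1 + cos(2*z))/2.
An antiderivative is F(z) = z/2 + sin(2*z)/4.
Then F(2*pi) - F(-2*pi) = (pi) - (-pi) = 2*pi.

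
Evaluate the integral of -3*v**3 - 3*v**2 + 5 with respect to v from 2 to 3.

-251/4

By the power rule, an antiderivative is F(v) = -3*v**4/4 - v**3 + 5*v.
Then F(3) - F(2) = (-291/4) - (-10) = -251/4.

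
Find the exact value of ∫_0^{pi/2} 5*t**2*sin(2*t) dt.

-5/2 + 5*pi**2/8

Integrate by parts twice (u = t^2, dv = 5*sin(2*t) dt).
An antiderivative is F(t) = -5*t**2*cos(2*t)/2 + 5*t*sin(2*t)/2 + 5*cos(2*t)/4.
Then F(pi/2) - F(0) = (-5/4 + 5*pi**2/8) - (5/4) = -5/2 + 5*pi**2/8.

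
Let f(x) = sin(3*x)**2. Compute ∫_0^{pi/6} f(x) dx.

pi/12

Use the identity sin^2(3*x) = (1 - cos(6*x))/2.
An antiderivative is F(x) = x/2 - sin(6*x)/12.
Then F(pi/6) - F(0) = (pi/12) - (0) = pi/12.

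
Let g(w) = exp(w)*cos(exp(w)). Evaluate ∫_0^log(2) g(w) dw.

-sin(1) + sin(2)

Let u = exp(w), so du = exp(w) dw. When w = 0, u = 1; when w = log(2), u = 2.
The integral becomes ∫ cos(u) du from 1 to 2, with antiderivative sin(u).
Back in w: F(w) = sin(exp(w)).
Then F(log(2)) - F(0) = (sin(2)) - (sin(1)) = -sin(1) + sin(2).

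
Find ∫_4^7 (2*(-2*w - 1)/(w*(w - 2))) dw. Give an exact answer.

-5*log(5) + log(7) + 3*log(2)

Factor the denominator: w**2 - 2*w = w(w - 2).
Partial fractions: 2*(-2*w - 1)/(w*(w - 2)) = 1/w - 5/(w - 2).
An antiderivative is F(w) = log(w) - 5*log(w - 2).
Then F(7) - F(4) = (-5*log(5) + log(7)) - (-log(8)) = -5*log(5) + log(7) + 3*log(2).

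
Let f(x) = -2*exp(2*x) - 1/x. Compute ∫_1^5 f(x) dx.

-exp(10) - log(5) + exp(2)

An antiderivative is F(x) = -exp(2*x) - log(x).
Then F(5) - F(1) = (-exp(10) - log(5)) - (-exp(2)) = -exp(10) - log(5) + exp(2).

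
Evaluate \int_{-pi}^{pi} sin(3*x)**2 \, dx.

pi

Use the identity sin^2(3*x) = (1 - cos(6*x))/2.
An antiderivative is F(x) = x/2 - sin(6*x)/12.
Then F(pi) - F(-pi) = (pi/2) - (-pi/2) = pi.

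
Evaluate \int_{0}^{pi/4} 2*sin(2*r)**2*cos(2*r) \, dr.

Let u = sin(2*r), so du = 2*cos(2*r) dr. When r = 0, u = 0; when r = pi/4, u = 1.
The integral becomes ∫ u**2 du from 0 to 1, with antiderivative u**3/3.
Back in r: F(r) = sin(2*r)**3/3.
Then F(pi/4) - F(0) = (1/3) - (0) = 1/3.

1/3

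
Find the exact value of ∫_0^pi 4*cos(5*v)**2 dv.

Use the identity cos^2(5*v) = (1 + cos(10*v))/2.
An antiderivative is F(v) = 2*v + sin(10*v)/5.
Then F(pi) - F(0) = (2*pi) - (0) = 2*pi.

2*pi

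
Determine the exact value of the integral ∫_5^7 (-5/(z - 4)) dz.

An antiderivative is F(z) = -5*log(z - 4).
Then F(7) - F(5) = (-5*log(3)) - (0) = -5*log(3).

-5*log(3)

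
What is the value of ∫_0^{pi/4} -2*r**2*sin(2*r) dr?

Integrate by parts twice (u = r^2, dv = -2*sin(2*r) dr).
An antiderivative is F(r) = r**2*cos(2*r) - r*sin(2*r) - cos(2*r)/2.
Then F(pi/4) - F(0) = (-pi/4) - (-1/2) = 1/2 - pi/4.

1/2 - pi/4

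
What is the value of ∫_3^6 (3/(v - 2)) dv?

log(64)

An antiderivative is F(v) = 3*log(v - 2).
Then F(6) - F(3) = (log(64)) - (0) = log(64).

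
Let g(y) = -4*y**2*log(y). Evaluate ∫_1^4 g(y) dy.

28 - 512*log(2)/3

Integrate by parts once (u = ln y, dv = -4*y**2 dy).
An antiderivative is F(y) = -4*y**3*(3*log(y) - 1)/9.
Then F(4) - F(1) = (256/9 - 512*log(2)/3) - (4/9) = 28 - 512*log(2)/3.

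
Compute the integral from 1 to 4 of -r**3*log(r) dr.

Integrate by parts once (u = ln r, dv = -r**3 dr).
An antiderivative is F(r) = -r**4*(4*log(r) - 1)/16.
Then F(4) - F(1) = (16 - 128*log(2)) - (1/16) = 255/16 - 128*log(2).

255/16 - 128*log(2)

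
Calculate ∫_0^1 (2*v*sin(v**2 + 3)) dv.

cos(3) - cos(4)

Let u = v**2 + 3, so du = 2*v dv. When v = 0, u = 3; when v = 1, u = 4.
The integral becomes ∫ sin(u) du from 3 to 4, with antiderivative -cos(u).
Back in v: F(v) = -cos(v**2 + 3).
Then F(1) - F(0) = (-cos(4)) - (-cos(3)) = cos(3) - cos(4).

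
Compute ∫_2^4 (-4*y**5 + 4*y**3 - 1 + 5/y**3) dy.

By the power rule, an antiderivative is F(y) = -2*y**6/3 + y**4 - y - 5/(2*y**2).
Then F(4) - F(2) = (-237967/96) - (-703/24) = -78385/32.

-78385/32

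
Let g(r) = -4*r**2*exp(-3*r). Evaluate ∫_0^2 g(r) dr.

-8/27 + 200*exp(-6)/27

Integrate by parts twice (u = r^2, dv = -4*exp(-3*r) dr).
An antiderivative is F(r) = (36*r**2 + 24*r + 8)*exp(-3*r)/27.
Then F(2) - F(0) = (200*exp(-6)/27) - (8/27) = -8/27 + 200*exp(-6)/27.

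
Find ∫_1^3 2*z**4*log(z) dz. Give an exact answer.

Integrate by parts once (u = ln z, dv = 2*z**4 dz).
An antiderivative is F(z) = 2*z**5*(5*log(z) - 1)/25.
Then F(3) - F(1) = (-486/25 + 486*log(3)/5) - (-2/25) = -484/25 + 486*log(3)/5.

-484/25 + 486*log(3)/5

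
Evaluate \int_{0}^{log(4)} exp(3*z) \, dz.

Let u = exp(z), so du = exp(z) dz. When z = 0, u = 1; when z = log(4), u = 4.
The integral becomes ∫ u**2 du from 1 to 4, with antiderivative u**3/3.
Back in z: F(z) = exp(3*z)/3.
Then F(log(4)) - F(0) = (64/3) - (1/3) = 21.

21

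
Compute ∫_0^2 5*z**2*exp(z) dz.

Integrate by parts twice (u = z^2, dv = 5*exp(z) dz).
An antiderivative is F(z) = (5*z**2 - 10*z + 10)*exp(z).
Then F(2) - F(0) = (10*exp(2)) - (10) = -10 + 10*exp(2).

-10 + 10*exp(2)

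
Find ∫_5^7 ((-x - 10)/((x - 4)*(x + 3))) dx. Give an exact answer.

Factor the denominator: x**2 - x - 12 = (x + 3)(x - 4).
Partial fractions: (-x - 10)/((x - 4)*(x + 3)) = 1/(x + 3) - 2/(x - 4).
An antiderivative is F(x) = -2*log(x - 4) + log(x + 3).
Then F(7) - F(5) = (log(10/9)) - (log(8)) = log(5/36).

log(5/36)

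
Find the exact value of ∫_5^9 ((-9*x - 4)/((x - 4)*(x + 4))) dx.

Factor the denominator: x**2 - 16 = (x + 4)(x - 4).
Partial fractions: (-9*x - 4)/((x - 4)*(x + 4)) = -4/(x + 4) - 5/(x - 4).
An antiderivative is F(x) = -5*log(x - 4) - 4*log(x + 4).
Then F(9) - F(5) = (-4*log(13) - 5*log(5)) - (-8*log(3)) = -4*log(13) - 5*log(5) + 8*log(3).

-4*log(13) - 5*log(5) + 8*log(3)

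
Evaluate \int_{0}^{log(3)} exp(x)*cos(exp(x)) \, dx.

Let u = exp(x), so du = exp(x) dx. When x = 0, u = 1; when x = log(3), u = 3.
The integral becomes ∫ cos(u) du from 1 to 3, with antiderivative sin(u).
Back in x: F(x) = sin(exp(x)).
Then F(log(3)) - F(0) = (sin(3)) - (sin(1)) = -sin(1) + sin(3).

-sin(1) + sin(3)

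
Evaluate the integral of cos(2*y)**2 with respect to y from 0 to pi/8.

Use the identity cos^2(2*y) = (1 + cos(4*y))/2.
An antiderivative is F(y) = y/2 + sin(4*y)/8.
Then F(pi/8) - F(0) = (1/8 + pi/16) - (0) = 1/8 + pi/16.

1/8 + pi/16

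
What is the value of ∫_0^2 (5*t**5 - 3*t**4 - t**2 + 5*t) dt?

By the power rule, an antiderivative is F(t) = 5*t**6/6 - 3*t**5/5 - t**3/3 + 5*t**2/2.
Then F(2) - F(0) = (622/15) - (0) = 622/15.

622/15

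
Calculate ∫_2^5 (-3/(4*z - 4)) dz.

-3*log(2)/2

An antiderivative is F(z) = -3*log(4*z - 4)/4.
Then F(5) - F(2) = (-log(8)) - (-3*log(2)/2) = -3*log(2)/2.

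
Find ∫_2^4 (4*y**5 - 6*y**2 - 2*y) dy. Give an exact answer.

2564

By the power rule, an antiderivative is F(y) = 2*y**6/3 - 2*y**3 - y**2.
Then F(4) - F(2) = (7760/3) - (68/3) = 2564.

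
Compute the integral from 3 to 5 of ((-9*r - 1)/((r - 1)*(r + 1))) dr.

Factor the denominator: r**2 - 1 = (r + 1)(r - 1).
Partial fractions: (-9*r - 1)/((r - 1)*(r + 1)) = -4/(r + 1) - 5/(r - 1).
An antiderivative is F(r) = -5*log(r - 1) - 4*log(r + 1).
Then F(5) - F(3) = (-14*log(2) - 4*log(3)) - (-13*log(2)) = -4*log(3) - log(2).

-4*log(3) - log(2)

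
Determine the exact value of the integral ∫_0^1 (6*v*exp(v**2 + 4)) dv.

Let u = v**2 + 4, so du = 2*v dv. When v = 0, u = 4; when v = 1, u = 5.
The integral becomes 3·∫ exp(u) du from 4 to 5, with antiderivative 3*exp(u).
Back in v: F(v) = 3*exp(v**2 + 4).
Then F(1) - F(0) = (3*exp(5)) - (3*exp(4)) = -3*(1 - exp(1))*exp(4).

-3*(1 - exp(1))*exp(4)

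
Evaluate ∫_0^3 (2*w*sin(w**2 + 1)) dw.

cos(1) - cos(10)

Let u = w**2 + 1, so du = 2*w dw. When w = 0, u = 1; when w = 3, u = 10.
The integral becomes ∫ sin(u) du from 1 to 10, with antiderivative -cos(u).
Back in w: F(w) = -cos(w**2 + 1).
Then F(3) - F(0) = (-cos(10)) - (-cos(1)) = cos(1) - cos(10).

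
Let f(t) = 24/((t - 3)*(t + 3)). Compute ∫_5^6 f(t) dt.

-4*log(3) + 8*log(2)

Factor the denominator: t**2 - 9 = (t + 3)(t - 3).
Partial fractions: 24/((t - 3)*(t + 3)) = -4/(t + 3) + 4/(t - 3).
An antiderivative is F(t) = 4*log(t - 3) - 4*log(t + 3).
Then F(6) - F(5) = (-log(81)) - (-8*log(2)) = -4*log(3) + 8*log(2).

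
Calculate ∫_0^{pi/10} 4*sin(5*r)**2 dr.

pi/5

Use the identity sin^2(5*r) = (1 - cos(10*r))/2.
An antiderivative is F(r) = 2*r - sin(10*r)/5.
Then F(pi/10) - F(0) = (pi/5) - (0) = pi/5.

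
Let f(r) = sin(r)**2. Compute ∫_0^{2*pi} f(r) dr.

Use the identity sin^2(r) = (1 - cos(2*r))/2.
An antiderivative is F(r) = r/2 - sin(2*r)/4.
Then F(2*pi) - F(0) = (pi) - (0) = pi.

pi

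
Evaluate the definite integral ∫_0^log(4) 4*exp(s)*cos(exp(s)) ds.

Let u = exp(s), so du = exp(s) ds. When s = 0, u = 1; when s = log(4), u = 4.
The integral becomes 4·∫ cos(u) du from 1 to 4, with antiderivative 4*sin(u).
Back in s: F(s) = 4*sin(exp(s)).
Then F(log(4)) - F(0) = (4*sin(4)) - (4*sin(1)) = -4*sin(1) + 4*sin(4).

-4*sin(1) + 4*sin(4)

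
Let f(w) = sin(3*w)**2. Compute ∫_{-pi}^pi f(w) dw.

Use the identity sin^2(3*w) = (1 - cos(6*w))/2.
An antiderivative is F(w) = w/2 - sin(6*w)/12.
Then F(pi) - F(-pi) = (pi/2) - (-pi/2) = pi.

pi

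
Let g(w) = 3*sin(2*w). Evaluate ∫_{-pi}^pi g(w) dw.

An antiderivative is F(w) = -3*cos(2*w)/2.
Then F(pi) - F(-pi) = (-3/2) - (-3/2) = 0.

0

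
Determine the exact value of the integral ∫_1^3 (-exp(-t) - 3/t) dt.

An antiderivative is F(t) = -3*log(t) + exp(-t).
Then F(3) - F(1) = (-3*log(3) + exp(-3)) - (exp(-1)) = -3*log(3) - exp(-1) + exp(-3).

-3*log(3) - exp(-1) + exp(-3)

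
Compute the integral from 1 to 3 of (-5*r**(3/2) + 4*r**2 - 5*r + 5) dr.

By the power rule, an antiderivative is F(r) = -2*r**(5/2) + 4*r**3/3 - 5*r**2/2 + 5*r.
Then F(3) - F(1) = (57/2 - 18*sqrt(3)) - (11/6) = 80/3 - 18*sqrt(3).

80/3 - 18*sqrt(3)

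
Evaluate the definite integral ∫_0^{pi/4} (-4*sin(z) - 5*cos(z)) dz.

An antiderivative is F(z) = -5*sin(z) + 4*cos(z).
Then F(pi/4) - F(0) = (-sqrt(2)/2) - (4) = -4 - sqrt(2)/2.

-4 - sqrt(2)/2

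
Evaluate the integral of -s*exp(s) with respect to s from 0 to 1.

Integrate by parts once (u = s, dv = -exp(s) ds).
An antiderivative is F(s) = (-s + 1)*exp(s).
Then F(1) - F(0) = (0) - (1) = -1.

-1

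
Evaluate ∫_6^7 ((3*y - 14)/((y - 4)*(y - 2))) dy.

Factor the denominator: y**2 - 6*y + 8 = (y - 2)(y - 4).
Partial fractions: (3*y - 14)/((y - 4)*(y - 2)) = 4/(y - 2) - 1/(y - 4).
An antiderivative is F(y) = -log(y - 4) + 4*log(y - 2).
Then F(7) - F(6) = (-log(3) + 4*log(5)) - (7*log(2)) = -7*log(2) - log(3) + 4*log(5).

-7*log(2) - log(3) + 4*log(5)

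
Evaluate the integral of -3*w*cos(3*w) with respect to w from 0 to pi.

Integrate by parts once (u = w, dv = -3*cos(3*w) dw).
An antiderivative is F(w) = -w*sin(3*w) - cos(3*w)/3.
Then F(pi) - F(0) = (1/3) - (-1/3) = 2/3.

2/3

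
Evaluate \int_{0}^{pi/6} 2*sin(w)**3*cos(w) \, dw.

Let u = sin(w), so du = cos(w) dw. When w = 0, u = 0; when w = pi/6, u = 1/2.
The integral becomes 2·∫ u**3 du from 0 to 1/2, with antiderivative u**4/2.
Back in w: F(w) = sin(w)**4/2.
Then F(pi/6) - F(0) = (1/32) - (0) = 1/32.

1/32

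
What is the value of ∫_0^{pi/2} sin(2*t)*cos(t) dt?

Use the identity sin(2*t)cos(t) = [sin(3*t) + sin(t)]/2.
An antiderivative is F(t) = -cos(t)/2 - cos(3*t)/6.
Then F(pi/2) - F(0) = (0) - (-2/3) = 2/3.

2/3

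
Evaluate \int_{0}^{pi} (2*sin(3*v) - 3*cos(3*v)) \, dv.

An antiderivative is F(v) = -sin(3*v) - 2*cos(3*v)/3.
Then F(pi) - F(0) = (2/3) - (-2/3) = 4/3.

4/3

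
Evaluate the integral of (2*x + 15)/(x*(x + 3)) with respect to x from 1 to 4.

-3*log(7) + 16*log(2)

Factor the denominator: x**2 + 3*x = (x + 3)x.
Partial fractions: (2*x + 15)/(x*(x + 3)) = -3/(x + 3) + 5/x.
An antiderivative is F(x) = 5*log(x) - 3*log(x + 3).
Then F(4) - F(1) = (-3*log(7) + 10*log(2)) - (-log(64)) = -3*log(7) + 16*log(2).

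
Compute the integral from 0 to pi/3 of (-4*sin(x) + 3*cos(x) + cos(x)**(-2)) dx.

-2 + 5*sqrt(3)/2

An antiderivative is F(x) = 3*sin(x) + 4*cos(x) + tan(x).
Then F(pi/3) - F(0) = (2 + 5*sqrt(3)/2) - (4) = -2 + 5*sqrt(3)/2.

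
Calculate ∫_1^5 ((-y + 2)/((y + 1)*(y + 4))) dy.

log(25/27)

Factor the denominator: y**2 + 5*y + 4 = (y + 4)(y + 1).
Partial fractions: (-y + 2)/((y + 1)*(y + 4)) = -2/(y + 4) + 1/(y + 1).
An antiderivative is F(y) = log(y + 1) - 2*log(y + 4).
Then F(5) - F(1) = (log(2/27)) - (log(2/25)) = log(25/27).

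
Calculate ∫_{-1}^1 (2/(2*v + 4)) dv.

An antiderivative is F(v) = log(2*v + 4).
Then F(1) - F(-1) = (log(6)) - (log(2)) = log(3).

log(3)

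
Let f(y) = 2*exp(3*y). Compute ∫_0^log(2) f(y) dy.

14/3

Let u = exp(y), so du = exp(y) dy. When y = 0, u = 1; when y = log(2), u = 2.
The integral becomes 2·∫ u**2 du from 1 to 2, with antiderivative 2*u**3/3.
Back in y: F(y) = 2*exp(3*y)/3.
Then F(log(2)) - F(0) = (16/3) - (2/3) = 14/3.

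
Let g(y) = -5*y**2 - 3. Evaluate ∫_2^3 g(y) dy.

-104/3

By the power rule, an antiderivative is F(y) = -5*y**3/3 - 3*y.
Then F(3) - F(2) = (-54) - (-58/3) = -104/3.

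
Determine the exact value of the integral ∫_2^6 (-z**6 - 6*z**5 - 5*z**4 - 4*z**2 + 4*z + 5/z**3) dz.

By the power rule, an antiderivative is F(z) = -z**7/7 - z**6 - z**5 - 4*z**3/3 + 2*z**2 - 5/(2*z**2).
Then F(6) - F(2) = (-47698019/504) - (-19753/168) = -5954845/63.

-5954845/63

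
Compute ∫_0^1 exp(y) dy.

-1 + E

An antiderivative is F(y) = exp(y).
Then F(1) - F(0) = (E) - (1) = -1 + E.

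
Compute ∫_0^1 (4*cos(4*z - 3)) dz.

sin(3) + sin(1)

Let u = 4*z - 3, so du = 4 dz. When z = 0, u = -3; when z = 1, u = 1.
The integral becomes ∫ cos(u) du from -3 to 1, with antiderivative sin(u).
Back in z: F(z) = sin(4*z - 3).
Then F(1) - F(0) = (sin(1)) - (-sin(3)) = sin(3) + sin(1).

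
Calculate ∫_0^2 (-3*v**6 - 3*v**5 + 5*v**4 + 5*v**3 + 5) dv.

By the power rule, an antiderivative is F(v) = -3*v**7/7 - v**6/2 + v**5 + 5*v**4/4 + 5*v.
Then F(2) - F(0) = (-174/7) - (0) = -174/7.

-174/7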